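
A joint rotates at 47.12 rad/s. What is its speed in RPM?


RPM = 47.12 * 60/(2*pi) = 449.9629

449.9629 RPM


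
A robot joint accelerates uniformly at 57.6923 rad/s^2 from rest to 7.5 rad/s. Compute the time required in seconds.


t = delta_omega / alpha = 7.5 / 57.6923 = 0.1300

0.1300 s


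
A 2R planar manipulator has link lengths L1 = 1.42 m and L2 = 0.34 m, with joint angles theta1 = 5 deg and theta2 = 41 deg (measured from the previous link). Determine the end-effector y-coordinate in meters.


y = L1*sin(th1) + L2*sin(th1+th2) = 1.42*sin(5 deg) + 0.34*sin(46 deg) = 0.3683

0.3683 m


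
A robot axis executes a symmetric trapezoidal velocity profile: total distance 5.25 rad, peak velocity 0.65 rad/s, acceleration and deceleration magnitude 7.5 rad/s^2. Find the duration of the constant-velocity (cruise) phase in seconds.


t_acc = v/a = 0.086667 s, d_acc = v^2/(2a) = 0.028167 rad each
d_cruise = 5.25 - 2*0.028167 = 5.193666 rad
t_cruise = d_cruise/v = 5.193666/0.65 = 7.9903

7.9903 s


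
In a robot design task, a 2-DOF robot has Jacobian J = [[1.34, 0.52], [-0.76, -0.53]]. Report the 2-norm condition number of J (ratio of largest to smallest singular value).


JJ^T eigenvalues: trace(JJ^T) = 2.9245, det(JJ^T) = det(J)^2 = 0.09922500
s_max^2 = (2.9245 + sqrt(8.15580025))/2 = 2.89016809
s_min^2 = (2.9245 - sqrt(8.15580025))/2 = 0.03433191
kappa = s_max/s_min = sqrt(2.89016809/0.03433191) = 9.1751

9.1751


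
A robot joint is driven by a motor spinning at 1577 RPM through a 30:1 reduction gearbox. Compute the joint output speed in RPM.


omega_joint = omega_motor / N = 1577 / 30 = 52.5667

52.5667 RPM


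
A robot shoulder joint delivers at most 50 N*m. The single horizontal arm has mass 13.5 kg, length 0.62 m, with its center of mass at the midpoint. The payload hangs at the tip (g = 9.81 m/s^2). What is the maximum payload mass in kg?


tau_arm = m_arm*g*(L/2) = 13.5*9.81*0.62/2 = 41.0549 N*m
tau_payload = tau_max - tau_arm = 50 - 41.0549 = 8.9451
m_payload = tau_payload / (g*L) = 8.9451 / (9.81*0.62) = 1.4707

1.4707 kg


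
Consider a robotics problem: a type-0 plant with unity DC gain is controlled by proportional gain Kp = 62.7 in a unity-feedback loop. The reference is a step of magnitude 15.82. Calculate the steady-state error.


e_ss = R/(1 + Kp) = 15.82/(1 + 62.7) = 15.82/63.7000 = 0.2484

0.2484


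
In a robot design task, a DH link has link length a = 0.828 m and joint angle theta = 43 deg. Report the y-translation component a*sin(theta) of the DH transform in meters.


a*sin(theta) = 0.828*sin(43 deg) = 0.5647

0.5647 m


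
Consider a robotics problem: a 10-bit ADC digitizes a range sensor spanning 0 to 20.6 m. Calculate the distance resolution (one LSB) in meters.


res = range / 2^n = 20.6/2^10 = 20.6/1024 = 0.0201

0.0201 m


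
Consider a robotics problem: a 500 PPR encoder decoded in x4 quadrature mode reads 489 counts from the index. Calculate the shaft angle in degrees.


angle = counts * 360 / (PPR*4) = 489 * 360 / 2000 = 88.0200

88.0200 degrees


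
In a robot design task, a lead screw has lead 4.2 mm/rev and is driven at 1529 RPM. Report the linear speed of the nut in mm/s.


v = lead * (RPM/60) = 4.2*1529/60 = 107.0300

107.0300 mm/s


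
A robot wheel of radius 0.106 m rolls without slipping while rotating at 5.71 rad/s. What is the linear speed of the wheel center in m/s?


v = omega * r = 5.71 * 0.106 = 0.6053

0.6053 m/s


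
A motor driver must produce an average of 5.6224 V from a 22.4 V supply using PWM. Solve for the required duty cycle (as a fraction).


D = V_avg/V_supply = 5.6224/22.4 = 0.2510

0.2510


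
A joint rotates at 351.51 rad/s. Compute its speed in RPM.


RPM = 351.51 * 60/(2*pi) = 3356.6732

3356.6732 RPM


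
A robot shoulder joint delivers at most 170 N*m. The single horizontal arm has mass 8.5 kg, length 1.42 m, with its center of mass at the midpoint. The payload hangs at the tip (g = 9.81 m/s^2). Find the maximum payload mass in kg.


tau_arm = m_arm*g*(L/2) = 8.5*9.81*1.42/2 = 59.2034 N*m
tau_payload = tau_max - tau_arm = 170 - 59.2034 = 110.7966
m_payload = tau_payload / (g*L) = 110.7966 / (9.81*1.42) = 7.9537

7.9537 kg


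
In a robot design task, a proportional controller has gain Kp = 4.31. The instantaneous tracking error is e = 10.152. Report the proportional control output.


u_P = Kp * e = 4.31 * 10.152 = 43.7551

43.7551


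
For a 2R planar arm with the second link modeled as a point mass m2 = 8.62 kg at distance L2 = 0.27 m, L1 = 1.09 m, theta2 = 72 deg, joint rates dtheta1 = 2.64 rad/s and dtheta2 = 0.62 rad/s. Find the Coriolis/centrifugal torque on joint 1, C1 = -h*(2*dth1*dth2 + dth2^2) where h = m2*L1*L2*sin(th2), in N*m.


h = m2*L1*L2*sin(th2) = 8.62*1.09*0.27*sin(72 deg) = 2.412703
C1 = -h*(2*2.64*0.62 + 0.62^2) = -2.412703*3.6580 = -8.8257

-8.8257 N*m


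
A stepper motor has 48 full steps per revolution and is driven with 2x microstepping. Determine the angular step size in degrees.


step = 360/(48*2) = 360/96 = 3.7500

3.7500 degrees


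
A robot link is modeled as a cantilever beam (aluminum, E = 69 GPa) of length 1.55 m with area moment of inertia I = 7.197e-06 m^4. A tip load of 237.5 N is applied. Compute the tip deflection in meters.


delta = F*L^3/(3*E*I) = 237.5*1.55^3/(3*6.900e+10*7.197e-06)
      = 884.4203125/1489779 = 5.9366e-04

5.9366e-04 m


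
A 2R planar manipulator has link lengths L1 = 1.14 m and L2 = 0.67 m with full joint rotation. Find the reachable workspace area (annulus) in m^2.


r_max = L1 + L2 = 1.8100, r_min = |L1 - L2| = 0.4700
A = pi*(r_max^2 - r_min^2) = pi*(3.2761 - 0.2209) = 9.5982

9.5982 m^2


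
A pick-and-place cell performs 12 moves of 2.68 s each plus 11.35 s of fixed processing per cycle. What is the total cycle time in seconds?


T = 12*2.68 + 11.35 = 43.5100

43.5100 s


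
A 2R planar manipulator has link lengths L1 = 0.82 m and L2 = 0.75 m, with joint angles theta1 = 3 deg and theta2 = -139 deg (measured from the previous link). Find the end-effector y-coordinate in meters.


y = L1*sin(th1) + L2*sin(th1+th2) = 0.82*sin(3 deg) + 0.75*sin(-136 deg) = -0.4781

-0.4781 m


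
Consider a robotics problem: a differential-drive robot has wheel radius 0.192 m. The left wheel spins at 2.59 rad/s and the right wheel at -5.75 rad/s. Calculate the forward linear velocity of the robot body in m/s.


v = r*(wR + wL)/2 = 0.192*(-5.75 + 2.59)/2 = -0.3034

-0.3034 m/s


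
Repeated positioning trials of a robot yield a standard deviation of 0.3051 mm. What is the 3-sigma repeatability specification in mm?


repeatability = 3*sigma = 3*0.3051 = 0.9153

0.9153 mm


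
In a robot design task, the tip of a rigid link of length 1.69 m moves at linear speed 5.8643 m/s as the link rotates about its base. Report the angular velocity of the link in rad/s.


omega = v / L = 5.8643 / 1.69 = 3.4700

3.4700 rad/s


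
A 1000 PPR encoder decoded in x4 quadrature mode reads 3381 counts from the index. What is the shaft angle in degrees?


angle = counts * 360 / (PPR*4) = 3381 * 360 / 4000 = 304.2900

304.2900 degrees


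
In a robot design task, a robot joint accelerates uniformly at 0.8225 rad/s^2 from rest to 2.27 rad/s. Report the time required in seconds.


t = delta_omega / alpha = 2.27 / 0.8225 = 2.7599

2.7599 s


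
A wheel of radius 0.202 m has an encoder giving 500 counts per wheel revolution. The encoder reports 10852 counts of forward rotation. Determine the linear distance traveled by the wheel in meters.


revs = 10852/500 = 21.704000
d = revs * 2*pi*r = 21.704000 * 2*pi*0.202 = 27.5468

27.5468 m


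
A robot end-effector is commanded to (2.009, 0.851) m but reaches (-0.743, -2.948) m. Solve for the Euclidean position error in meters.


dx = -0.743 - (2.009) = -2.7520, dy = -2.948 - (0.851) = -3.7990
err = sqrt(7.573504 + 14.432401) = 4.6910

4.6910 m


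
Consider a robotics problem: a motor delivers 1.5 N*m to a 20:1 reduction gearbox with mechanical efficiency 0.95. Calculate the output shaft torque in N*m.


tau_out = tau_in * N * eta = 1.5 * 20 * 0.95 = 28.5000

28.5000 N*m


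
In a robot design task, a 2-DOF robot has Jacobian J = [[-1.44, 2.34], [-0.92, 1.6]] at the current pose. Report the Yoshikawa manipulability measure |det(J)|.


det(J) = -1.44*1.6 - (2.34)*(-0.92) = -0.1512
|det(J)| = 0.1512

0.1512


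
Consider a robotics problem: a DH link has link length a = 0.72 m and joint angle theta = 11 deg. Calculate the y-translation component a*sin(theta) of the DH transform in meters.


a*sin(theta) = 0.72*sin(11 deg) = 0.1374

0.1374 m


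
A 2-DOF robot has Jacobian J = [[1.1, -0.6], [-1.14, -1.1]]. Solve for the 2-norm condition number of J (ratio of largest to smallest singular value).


JJ^T eigenvalues: trace(JJ^T) = 4.0796, det(JJ^T) = det(J)^2 = 3.58723600
s_max^2 = (4.0796 + sqrt(2.29419216))/2 = 2.79712955
s_min^2 = (4.0796 - sqrt(2.29419216))/2 = 1.28247045
kappa = s_max/s_min = sqrt(2.79712955/1.28247045) = 1.4768

1.4768


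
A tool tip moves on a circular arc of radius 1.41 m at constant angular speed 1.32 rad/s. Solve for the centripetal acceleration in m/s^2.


a_c = omega^2 * r = 1.32^2 * 1.41 = 2.4568

2.4568 m/s^2


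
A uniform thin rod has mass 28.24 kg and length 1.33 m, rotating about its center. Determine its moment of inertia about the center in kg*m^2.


I = (1/12)*m*L^2 = (1/12)*28.24*1.33^2 = 4.1628

4.1628 kg*m^2


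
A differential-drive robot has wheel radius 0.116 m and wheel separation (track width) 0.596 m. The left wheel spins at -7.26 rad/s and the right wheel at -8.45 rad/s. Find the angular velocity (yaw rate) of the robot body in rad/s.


omega = r*(wR - wL)/L = 0.116*(-8.45 - (-7.26))/0.596 = -0.2316

-0.2316 rad/s


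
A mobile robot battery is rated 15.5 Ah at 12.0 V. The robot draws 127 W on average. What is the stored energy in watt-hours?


E = capacity * V = 15.5*12.0 = 186.0000

186.0000 Wh


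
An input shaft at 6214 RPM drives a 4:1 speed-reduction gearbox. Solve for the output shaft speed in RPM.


omega_out = omega_in / N = 6214 / 4 = 1553.5000

1553.5000 RPM


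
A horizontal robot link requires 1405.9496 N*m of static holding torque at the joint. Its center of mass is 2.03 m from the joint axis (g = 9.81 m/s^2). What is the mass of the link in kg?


m = tau / (g*L) = 1405.9496 / (9.81 * 2.03) = 70.6000

70.6000 kg


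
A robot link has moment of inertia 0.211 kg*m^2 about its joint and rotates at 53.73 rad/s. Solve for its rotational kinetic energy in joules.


KE = (1/2)*I*omega^2 = 0.5*0.211*53.73^2 = 304.5693

304.5693 J


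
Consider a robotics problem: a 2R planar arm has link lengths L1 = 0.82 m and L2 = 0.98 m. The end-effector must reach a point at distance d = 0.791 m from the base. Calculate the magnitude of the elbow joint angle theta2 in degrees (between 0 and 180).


cos(th2) = (d^2 - L1^2 - L2^2)/(2*L1*L2) = (0.791^2 - 0.82^2 - 0.98^2)/(2*0.82*0.98) = -0.62662954
th2 = acos(-0.62662954) = 128.8019 deg

128.8019 degrees


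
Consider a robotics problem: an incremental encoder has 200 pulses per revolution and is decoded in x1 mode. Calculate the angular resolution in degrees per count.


resolution = 360 / (PPR * 1) = 360 / 200 = 1.8000

1.8000 degrees


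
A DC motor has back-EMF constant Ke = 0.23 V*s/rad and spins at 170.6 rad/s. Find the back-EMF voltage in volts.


V_emf = Ke * omega = 0.23*170.6 = 39.2380

39.2380 V


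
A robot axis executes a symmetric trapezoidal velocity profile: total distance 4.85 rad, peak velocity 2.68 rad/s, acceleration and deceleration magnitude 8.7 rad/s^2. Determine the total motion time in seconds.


t_acc = v/a = 2.68/8.7 = 0.308046 s
d_acc = v^2/(2a) = 0.412782 rad (each ramp)
d_cruise = 4.85 - 2*0.412782 = 4.024436 rad
t_cruise = 4.024436/2.68 = 1.501655 s
t_total = 2*0.308046 + 1.501655 = 2.1177

2.1177 s


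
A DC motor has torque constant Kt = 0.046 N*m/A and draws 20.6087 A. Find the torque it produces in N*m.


tau = Kt * I = 0.046*20.6087 = 0.9480

0.9480 N*m


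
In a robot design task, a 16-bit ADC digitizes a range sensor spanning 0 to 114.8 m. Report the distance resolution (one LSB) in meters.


res = range / 2^n = 114.8/2^16 = 114.8/65536 = 0.0018

0.0018 m


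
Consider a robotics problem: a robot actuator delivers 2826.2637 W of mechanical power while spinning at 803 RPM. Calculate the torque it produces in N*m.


omega = 803 * 2*pi/60 = 84.089963 rad/s
tau = P / omega = 2826.2637 / 84.089963 = 33.6100

33.6100 N*m


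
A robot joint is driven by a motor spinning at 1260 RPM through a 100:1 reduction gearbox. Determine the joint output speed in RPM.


omega_joint = omega_motor / N = 1260 / 100 = 12.6000

12.6000 RPM


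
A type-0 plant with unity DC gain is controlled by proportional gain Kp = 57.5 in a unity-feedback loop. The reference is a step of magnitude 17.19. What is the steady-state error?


e_ss = R/(1 + Kp) = 17.19/(1 + 57.5) = 17.19/58.5000 = 0.2938

0.2938


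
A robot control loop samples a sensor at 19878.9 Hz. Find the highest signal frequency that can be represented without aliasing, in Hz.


f_max = f_s/2 = 19878.9/2 = 9939.4500

9939.4500 Hz


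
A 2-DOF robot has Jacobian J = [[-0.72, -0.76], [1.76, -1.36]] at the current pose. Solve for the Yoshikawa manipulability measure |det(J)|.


det(J) = -0.72*-1.36 - (-0.76)*(1.76) = 2.3168
|det(J)| = 2.3168

2.3168


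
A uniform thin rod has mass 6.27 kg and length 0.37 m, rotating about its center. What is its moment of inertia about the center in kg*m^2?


I = (1/12)*m*L^2 = (1/12)*6.27*0.37^2 = 0.0715

0.0715 kg*m^2


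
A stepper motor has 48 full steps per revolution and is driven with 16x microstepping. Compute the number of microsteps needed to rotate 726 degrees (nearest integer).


step_size = 360/(48*16) = 360/768 = 0.468750 deg
n = 726/(360/768) = 726*768/360 = 1548.8000 -> 1549

1549 steps


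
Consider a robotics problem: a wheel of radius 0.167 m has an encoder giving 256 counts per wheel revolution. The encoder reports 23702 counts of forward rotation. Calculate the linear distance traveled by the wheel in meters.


revs = 23702/256 = 92.585938
d = revs * 2*pi*r = 92.585938 * 2*pi*0.167 = 97.1497

97.1497 m


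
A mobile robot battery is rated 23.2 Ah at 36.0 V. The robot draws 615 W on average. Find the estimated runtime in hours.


E = 23.2*36.0 = 835.2000 Wh
t = E/P = 835.2000/615 = 1.3580

1.3580 hours


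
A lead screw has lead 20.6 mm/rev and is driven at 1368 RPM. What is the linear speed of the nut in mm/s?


v = lead * (RPM/60) = 20.6*1368/60 = 469.6800

469.6800 mm/s


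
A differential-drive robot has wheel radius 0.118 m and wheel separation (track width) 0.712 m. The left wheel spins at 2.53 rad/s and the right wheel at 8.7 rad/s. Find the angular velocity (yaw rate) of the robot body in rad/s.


omega = r*(wR - wL)/L = 0.118*(8.7 - (2.53))/0.712 = 1.0226

1.0226 rad/s


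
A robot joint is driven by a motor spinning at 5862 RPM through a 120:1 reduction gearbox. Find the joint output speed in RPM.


omega_joint = omega_motor / N = 5862 / 120 = 48.8500

48.8500 RPM


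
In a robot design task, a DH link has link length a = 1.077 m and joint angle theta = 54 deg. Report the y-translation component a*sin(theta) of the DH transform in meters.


a*sin(theta) = 1.077*sin(54 deg) = 0.8713

0.8713 m


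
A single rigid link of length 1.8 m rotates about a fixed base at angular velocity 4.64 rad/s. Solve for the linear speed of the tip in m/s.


v = L*omega = 1.8 * 4.64 = 8.3520

8.3520 m/s


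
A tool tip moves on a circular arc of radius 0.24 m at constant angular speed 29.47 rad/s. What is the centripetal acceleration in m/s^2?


a_c = omega^2 * r = 29.47^2 * 0.24 = 208.4354

208.4354 m/s^2


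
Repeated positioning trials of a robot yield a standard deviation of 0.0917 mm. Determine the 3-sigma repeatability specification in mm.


repeatability = 3*sigma = 3*0.0917 = 0.2751

0.2751 mm


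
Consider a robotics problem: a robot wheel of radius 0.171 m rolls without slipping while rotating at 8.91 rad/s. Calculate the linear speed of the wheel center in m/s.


v = omega * r = 8.91 * 0.171 = 1.5236

1.5236 m/s


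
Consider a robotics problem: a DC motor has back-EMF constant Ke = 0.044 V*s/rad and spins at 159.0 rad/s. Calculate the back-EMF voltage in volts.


V_emf = Ke * omega = 0.044*159.0 = 6.9960

6.9960 V


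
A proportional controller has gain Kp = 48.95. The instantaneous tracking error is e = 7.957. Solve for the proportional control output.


u_P = Kp * e = 48.95 * 7.957 = 389.4952

389.4952


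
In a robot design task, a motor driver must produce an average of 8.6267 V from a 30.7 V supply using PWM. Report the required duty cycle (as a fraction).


D = V_avg/V_supply = 8.6267/30.7 = 0.2810

0.2810


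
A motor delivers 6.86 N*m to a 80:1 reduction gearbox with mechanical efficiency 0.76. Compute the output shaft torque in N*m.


tau_out = tau_in * N * eta = 6.86 * 80 * 0.76 = 417.0880

417.0880 N*m


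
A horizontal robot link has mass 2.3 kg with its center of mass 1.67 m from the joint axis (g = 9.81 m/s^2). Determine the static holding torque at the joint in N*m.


tau = m*g*L = 2.3 * 9.81 * 1.67 = 37.6802

37.6802 N*m


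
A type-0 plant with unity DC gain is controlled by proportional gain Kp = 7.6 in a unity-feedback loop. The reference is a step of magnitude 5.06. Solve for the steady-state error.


e_ss = R/(1 + Kp) = 5.06/(1 + 7.6) = 5.06/8.6000 = 0.5884

0.5884


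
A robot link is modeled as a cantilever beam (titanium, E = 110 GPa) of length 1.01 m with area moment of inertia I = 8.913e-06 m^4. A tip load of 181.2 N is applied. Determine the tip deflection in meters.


delta = F*L^3/(3*E*I) = 181.2*1.01^3/(3*1.100e+11*8.913e-06)
      = 186.6905412/2941290 = 6.3472e-05

6.3472e-05 m


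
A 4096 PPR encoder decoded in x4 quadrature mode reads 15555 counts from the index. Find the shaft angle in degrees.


angle = counts * 360 / (PPR*4) = 15555 * 360 / 16384 = 341.7847

341.7847 degrees


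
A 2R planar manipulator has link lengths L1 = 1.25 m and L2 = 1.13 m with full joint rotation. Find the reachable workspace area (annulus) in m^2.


r_max = L1 + L2 = 2.3800, r_min = |L1 - L2| = 0.1200
A = pi*(r_max^2 - r_min^2) = pi*(5.6644 - 0.0144) = 17.7500

17.7500 m^2


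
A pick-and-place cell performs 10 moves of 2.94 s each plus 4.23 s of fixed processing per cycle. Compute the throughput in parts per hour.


T_cycle = 10*2.94 + 4.23 = 33.6300 s
rate = 3600/T = 107.0473

107.0473 parts/hour


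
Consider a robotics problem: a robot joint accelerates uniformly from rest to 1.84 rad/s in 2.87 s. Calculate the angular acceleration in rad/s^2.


alpha = delta_omega / t = 1.84 / 2.87 = 0.6411

0.6411 rad/s^2


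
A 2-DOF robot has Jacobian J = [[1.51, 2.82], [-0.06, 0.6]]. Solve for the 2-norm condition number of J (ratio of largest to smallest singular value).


JJ^T eigenvalues: trace(JJ^T) = 10.5961, det(JJ^T) = det(J)^2 = 1.15605504
s_max^2 = (10.5961 + sqrt(107.65311505))/2 = 10.48585096
s_min^2 = (10.5961 - sqrt(107.65311505))/2 = 0.11024904
kappa = s_max/s_min = sqrt(10.48585096/0.11024904) = 9.7525

9.7525


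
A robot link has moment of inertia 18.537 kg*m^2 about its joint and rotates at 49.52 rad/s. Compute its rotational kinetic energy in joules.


KE = (1/2)*I*omega^2 = 0.5*18.537*49.52^2 = 22728.4975

22728.4975 J


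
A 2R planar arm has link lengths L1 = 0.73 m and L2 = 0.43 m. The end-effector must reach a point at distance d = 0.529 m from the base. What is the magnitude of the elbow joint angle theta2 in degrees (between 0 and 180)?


cos(th2) = (d^2 - L1^2 - L2^2)/(2*L1*L2) = (0.529^2 - 0.73^2 - 0.43^2)/(2*0.73*0.43) = -0.69760911
th2 = acos(-0.69760911) = 134.2355 deg

134.2355 degrees


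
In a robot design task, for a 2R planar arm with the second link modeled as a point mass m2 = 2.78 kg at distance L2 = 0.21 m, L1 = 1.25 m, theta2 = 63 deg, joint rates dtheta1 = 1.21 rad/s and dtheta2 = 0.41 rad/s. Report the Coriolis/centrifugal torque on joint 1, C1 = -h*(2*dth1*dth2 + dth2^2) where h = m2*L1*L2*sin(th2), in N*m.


h = m2*L1*L2*sin(th2) = 2.78*1.25*0.21*sin(63 deg) = 0.650212
C1 = -h*(2*1.21*0.41 + 0.41^2) = -0.650212*1.1603 = -0.7544

-0.7544 N*m


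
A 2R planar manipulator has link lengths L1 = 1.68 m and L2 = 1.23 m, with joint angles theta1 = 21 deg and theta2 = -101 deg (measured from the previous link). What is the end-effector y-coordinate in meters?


y = L1*sin(th1) + L2*sin(th1+th2) = 1.68*sin(21 deg) + 1.23*sin(-80 deg) = -0.6093

-0.6093 m


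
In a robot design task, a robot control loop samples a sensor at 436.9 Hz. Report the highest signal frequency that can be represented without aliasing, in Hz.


f_max = f_s/2 = 436.9/2 = 218.4500

218.4500 Hz


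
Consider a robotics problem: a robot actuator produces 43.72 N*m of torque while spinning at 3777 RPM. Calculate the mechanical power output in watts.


omega = 3777 * 2*pi/60 = 395.526515 rad/s
P = tau * omega = 43.72 * 395.526515 = 17292.4192

17292.4192 W


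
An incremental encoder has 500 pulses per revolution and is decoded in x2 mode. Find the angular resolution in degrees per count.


resolution = 360 / (PPR * 2) = 360 / 1000 = 0.3600

0.3600 degrees


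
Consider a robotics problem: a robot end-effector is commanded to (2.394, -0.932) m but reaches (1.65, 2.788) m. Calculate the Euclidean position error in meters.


dx = 1.65 - (2.394) = -0.7440, dy = 2.788 - (-0.932) = 3.7200
err = sqrt(0.553536 + 13.838400) = 3.7937

3.7937 m


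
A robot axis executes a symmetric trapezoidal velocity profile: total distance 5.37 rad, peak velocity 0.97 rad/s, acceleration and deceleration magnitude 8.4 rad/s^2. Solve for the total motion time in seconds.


t_acc = v/a = 0.97/8.4 = 0.115476 s
d_acc = v^2/(2a) = 0.056006 rad (each ramp)
d_cruise = 5.37 - 2*0.056006 = 5.257988 rad
t_cruise = 5.257988/0.97 = 5.420606 s
t_total = 2*0.115476 + 5.420606 = 5.6516

5.6516 s


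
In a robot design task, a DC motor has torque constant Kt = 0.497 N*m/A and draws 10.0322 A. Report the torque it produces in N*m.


tau = Kt * I = 0.497*10.0322 = 4.9860

4.9860 N*m


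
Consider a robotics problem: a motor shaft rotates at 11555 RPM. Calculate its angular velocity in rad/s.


omega = 11555 * 2*pi/60 = 1210.0368

1210.0368 rad/s


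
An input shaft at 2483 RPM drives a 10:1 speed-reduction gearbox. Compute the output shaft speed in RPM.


omega_out = omega_in / N = 2483 / 10 = 248.3000

248.3000 RPM


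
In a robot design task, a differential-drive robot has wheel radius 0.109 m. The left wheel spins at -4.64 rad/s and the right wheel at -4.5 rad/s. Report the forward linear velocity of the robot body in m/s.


v = r*(wR + wL)/2 = 0.109*(-4.5 + -4.64)/2 = -0.4981

-0.4981 m/s


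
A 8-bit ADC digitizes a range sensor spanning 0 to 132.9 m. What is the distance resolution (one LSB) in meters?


res = range / 2^n = 132.9/2^8 = 132.9/256 = 0.5191

0.5191 m


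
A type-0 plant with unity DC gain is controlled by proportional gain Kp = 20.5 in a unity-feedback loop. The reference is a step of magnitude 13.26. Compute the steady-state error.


e_ss = R/(1 + Kp) = 13.26/(1 + 20.5) = 13.26/21.5000 = 0.6167

0.6167


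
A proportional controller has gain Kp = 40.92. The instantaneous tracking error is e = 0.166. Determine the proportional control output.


u_P = Kp * e = 40.92 * 0.166 = 6.7927

6.7927


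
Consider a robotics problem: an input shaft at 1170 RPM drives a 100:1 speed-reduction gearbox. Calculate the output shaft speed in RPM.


omega_out = omega_in / N = 1170 / 100 = 11.7000

11.7000 RPM


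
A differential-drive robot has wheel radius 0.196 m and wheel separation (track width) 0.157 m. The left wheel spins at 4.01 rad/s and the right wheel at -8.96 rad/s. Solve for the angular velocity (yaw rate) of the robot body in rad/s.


omega = r*(wR - wL)/L = 0.196*(-8.96 - (4.01))/0.157 = -16.1918

-16.1918 rad/s


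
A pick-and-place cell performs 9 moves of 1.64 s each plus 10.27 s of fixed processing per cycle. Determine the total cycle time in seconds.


T = 9*1.64 + 10.27 = 25.0300

25.0300 s


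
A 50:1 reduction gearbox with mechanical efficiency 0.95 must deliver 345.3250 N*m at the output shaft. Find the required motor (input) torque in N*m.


tau_in = tau_out / (N * eta) = 345.3250 / (50 * 0.95) = 7.2700

7.2700 N*m


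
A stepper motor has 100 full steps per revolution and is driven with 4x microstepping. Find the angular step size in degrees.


step = 360/(100*4) = 360/400 = 0.9000

0.9000 degrees


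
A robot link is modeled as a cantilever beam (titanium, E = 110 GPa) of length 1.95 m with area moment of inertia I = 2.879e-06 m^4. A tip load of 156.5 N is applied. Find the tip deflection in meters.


delta = F*L^3/(3*E*I) = 156.5*1.95^3/(3*1.100e+11*2.879e-06)
      = 1160.4279375/950070 = 0.0012

0.0012 m


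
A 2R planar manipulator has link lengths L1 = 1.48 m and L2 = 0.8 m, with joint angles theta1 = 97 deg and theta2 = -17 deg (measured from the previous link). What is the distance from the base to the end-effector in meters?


x = L1*cos(th1) + L2*cos(th1+th2) = -0.041448
y = L1*sin(th1) + L2*sin(th1+th2) = 2.256815
d = sqrt(x^2 + y^2) = sqrt(0.001718 + 5.093214) = 2.2572

2.2572 m


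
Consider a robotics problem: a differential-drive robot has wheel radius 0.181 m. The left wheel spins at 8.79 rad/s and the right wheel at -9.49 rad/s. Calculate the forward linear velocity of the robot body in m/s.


v = r*(wR + wL)/2 = 0.181*(-9.49 + 8.79)/2 = -0.0634

-0.0634 m/s


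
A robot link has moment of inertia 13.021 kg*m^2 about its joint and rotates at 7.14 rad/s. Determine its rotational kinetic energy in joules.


KE = (1/2)*I*omega^2 = 0.5*13.021*7.14^2 = 331.9027

331.9027 J


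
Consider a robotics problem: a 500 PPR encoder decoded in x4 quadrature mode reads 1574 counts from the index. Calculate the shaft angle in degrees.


angle = counts * 360 / (PPR*4) = 1574 * 360 / 2000 = 283.3200

283.3200 degrees


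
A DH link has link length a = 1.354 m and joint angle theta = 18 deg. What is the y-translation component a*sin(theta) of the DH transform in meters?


a*sin(theta) = 1.354*sin(18 deg) = 0.4184

0.4184 m


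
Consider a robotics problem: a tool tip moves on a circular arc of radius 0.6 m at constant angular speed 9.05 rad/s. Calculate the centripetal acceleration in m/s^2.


a_c = omega^2 * r = 9.05^2 * 0.6 = 49.1415

49.1415 m/s^2


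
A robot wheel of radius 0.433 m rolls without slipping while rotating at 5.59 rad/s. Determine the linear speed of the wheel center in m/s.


v = omega * r = 5.59 * 0.433 = 2.4205

2.4205 m/s


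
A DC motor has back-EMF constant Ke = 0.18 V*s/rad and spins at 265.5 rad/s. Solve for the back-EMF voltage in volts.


V_emf = Ke * omega = 0.18*265.5 = 47.7900

47.7900 V


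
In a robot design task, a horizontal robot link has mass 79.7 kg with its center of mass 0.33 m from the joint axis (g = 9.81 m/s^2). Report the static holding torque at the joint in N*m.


tau = m*g*L = 79.7 * 9.81 * 0.33 = 258.0128

258.0128 N*m


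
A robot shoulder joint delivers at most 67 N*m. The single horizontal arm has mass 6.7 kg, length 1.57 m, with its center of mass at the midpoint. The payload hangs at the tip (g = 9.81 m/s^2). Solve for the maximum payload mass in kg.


tau_arm = m_arm*g*(L/2) = 6.7*9.81*1.57/2 = 51.5957 N*m
tau_payload = tau_max - tau_arm = 67 - 51.5957 = 15.4043
m_payload = tau_payload / (g*L) = 15.4043 / (9.81*1.57) = 1.0002

1.0002 kg


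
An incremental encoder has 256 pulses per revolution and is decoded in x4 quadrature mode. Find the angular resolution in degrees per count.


resolution = 360 / (PPR * 4) = 360 / 1024 = 0.3516

0.3516 degrees


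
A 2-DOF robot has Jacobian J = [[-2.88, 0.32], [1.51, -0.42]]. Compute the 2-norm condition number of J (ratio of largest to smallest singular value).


JJ^T eigenvalues: trace(JJ^T) = 10.8533, det(JJ^T) = det(J)^2 = 0.52765696
s_max^2 = (10.8533 + sqrt(115.68349305))/2 = 10.80446306
s_min^2 = (10.8533 - sqrt(115.68349305))/2 = 0.04883694
kappa = s_max/s_min = sqrt(10.80446306/0.04883694) = 14.8740

14.8740


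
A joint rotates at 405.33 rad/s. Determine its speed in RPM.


RPM = 405.33 * 60/(2*pi) = 3870.6164

3870.6164 RPM


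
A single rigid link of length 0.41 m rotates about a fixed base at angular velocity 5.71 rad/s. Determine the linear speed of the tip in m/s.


v = L*omega = 0.41 * 5.71 = 2.3411

2.3411 m/s


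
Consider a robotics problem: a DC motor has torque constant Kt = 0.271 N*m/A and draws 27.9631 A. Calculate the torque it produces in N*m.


tau = Kt * I = 0.271*27.9631 = 7.5780

7.5780 N*m


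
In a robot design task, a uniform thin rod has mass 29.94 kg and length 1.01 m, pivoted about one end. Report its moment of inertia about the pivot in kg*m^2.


I = (1/3)*m*L^2 = (1/3)*29.94*1.01^2 = 10.1806

10.1806 kg*m^2


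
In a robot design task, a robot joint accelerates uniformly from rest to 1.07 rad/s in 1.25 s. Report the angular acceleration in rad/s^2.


alpha = delta_omega / t = 1.07 / 1.25 = 0.8560

0.8560 rad/s^2


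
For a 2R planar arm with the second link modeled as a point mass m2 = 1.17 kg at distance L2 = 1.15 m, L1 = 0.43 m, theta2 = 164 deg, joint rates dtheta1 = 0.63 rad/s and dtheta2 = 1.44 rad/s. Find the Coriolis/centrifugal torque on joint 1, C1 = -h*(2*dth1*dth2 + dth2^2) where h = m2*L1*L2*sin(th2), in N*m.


h = m2*L1*L2*sin(th2) = 1.17*0.43*1.15*sin(164 deg) = 0.159474
C1 = -h*(2*0.63*1.44 + 1.44^2) = -0.159474*3.8880 = -0.6200

-0.6200 N*m


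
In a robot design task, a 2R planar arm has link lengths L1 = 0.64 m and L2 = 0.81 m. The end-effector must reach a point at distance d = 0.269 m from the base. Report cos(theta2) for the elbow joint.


cos(th2) = (d^2 - L1^2 - L2^2)/(2*L1*L2) = (0.269^2 - 0.64^2 - 0.81^2)/(2*0.64*0.81) = -0.9581

-0.9581


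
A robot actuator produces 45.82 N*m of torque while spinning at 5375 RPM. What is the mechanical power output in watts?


omega = 5375 * 2*pi/60 = 562.868684 rad/s
P = tau * omega = 45.82 * 562.868684 = 25790.6431

25790.6431 W


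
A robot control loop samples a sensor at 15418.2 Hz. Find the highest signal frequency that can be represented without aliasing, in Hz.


f_max = f_s/2 = 15418.2/2 = 7709.1000

7709.1000 Hz


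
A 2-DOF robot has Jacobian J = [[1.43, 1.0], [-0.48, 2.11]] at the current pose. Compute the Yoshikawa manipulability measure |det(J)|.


det(J) = 1.43*2.11 - (1.0)*(-0.48) = 3.4973
|det(J)| = 3.4973

3.4973


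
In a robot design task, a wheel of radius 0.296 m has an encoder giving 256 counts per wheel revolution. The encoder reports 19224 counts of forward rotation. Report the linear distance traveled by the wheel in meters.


revs = 19224/256 = 75.093750
d = revs * 2*pi*r = 75.093750 * 2*pi*0.296 = 139.6611

139.6611 m


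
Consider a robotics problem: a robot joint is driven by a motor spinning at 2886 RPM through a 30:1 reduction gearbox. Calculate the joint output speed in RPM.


omega_joint = omega_motor / N = 2886 / 30 = 96.2000

96.2000 RPM


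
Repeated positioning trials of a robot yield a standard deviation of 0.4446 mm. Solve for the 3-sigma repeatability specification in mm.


repeatability = 3*sigma = 3*0.4446 = 1.3338

1.3338 mm


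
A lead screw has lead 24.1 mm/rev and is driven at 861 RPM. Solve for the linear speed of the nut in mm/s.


v = lead * (RPM/60) = 24.1*861/60 = 345.8350

345.8350 mm/s


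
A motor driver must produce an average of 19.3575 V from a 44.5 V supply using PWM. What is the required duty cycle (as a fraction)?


D = V_avg/V_supply = 19.3575/44.5 = 0.4350

0.4350


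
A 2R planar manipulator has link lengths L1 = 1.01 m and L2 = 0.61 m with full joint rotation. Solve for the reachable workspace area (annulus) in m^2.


r_max = L1 + L2 = 1.6200, r_min = |L1 - L2| = 0.4000
A = pi*(r_max^2 - r_min^2) = pi*(2.6244 - 0.1600) = 7.7421

7.7421 m^2


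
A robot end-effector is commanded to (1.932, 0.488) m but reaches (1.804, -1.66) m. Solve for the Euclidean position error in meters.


dx = 1.804 - (1.932) = -0.1280, dy = -1.66 - (0.488) = -2.1480
err = sqrt(0.016384 + 4.613904) = 2.1518

2.1518 m


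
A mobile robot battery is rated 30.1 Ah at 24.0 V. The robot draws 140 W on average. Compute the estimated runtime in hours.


E = 30.1*24.0 = 722.4000 Wh
t = E/P = 722.4000/140 = 5.1600

5.1600 hours


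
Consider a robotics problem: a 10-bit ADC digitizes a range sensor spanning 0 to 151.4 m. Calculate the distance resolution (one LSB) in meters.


res = range / 2^n = 151.4/2^10 = 151.4/1024 = 0.1479

0.1479 m


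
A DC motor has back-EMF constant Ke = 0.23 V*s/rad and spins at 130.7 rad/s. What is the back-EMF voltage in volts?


V_emf = Ke * omega = 0.23*130.7 = 30.0610

30.0610 V


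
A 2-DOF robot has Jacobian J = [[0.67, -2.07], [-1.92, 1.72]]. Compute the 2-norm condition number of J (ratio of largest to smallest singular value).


JJ^T eigenvalues: trace(JJ^T) = 11.3786, det(JJ^T) = det(J)^2 = 7.96368400
s_max^2 = (11.3786 + sqrt(97.61780196))/2 = 10.62938608
s_min^2 = (11.3786 - sqrt(97.61780196))/2 = 0.74921392
kappa = s_max/s_min = sqrt(10.62938608/0.74921392) = 3.7666

3.7666


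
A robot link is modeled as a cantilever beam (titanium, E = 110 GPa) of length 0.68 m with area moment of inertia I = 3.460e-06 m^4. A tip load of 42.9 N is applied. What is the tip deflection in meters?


delta = F*L^3/(3*E*I) = 42.9*0.68^3/(3*1.100e+11*3.460e-06)
      = 13.4891328/1141800 = 1.1814e-05

1.1814e-05 m


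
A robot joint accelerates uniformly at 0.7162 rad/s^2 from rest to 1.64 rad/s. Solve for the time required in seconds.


t = delta_omega / alpha = 1.64 / 0.7162 = 2.2899

2.2899 s


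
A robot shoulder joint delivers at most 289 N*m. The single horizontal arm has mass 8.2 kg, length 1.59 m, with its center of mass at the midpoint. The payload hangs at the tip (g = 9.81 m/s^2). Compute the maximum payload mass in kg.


tau_arm = m_arm*g*(L/2) = 8.2*9.81*1.59/2 = 63.9514 N*m
tau_payload = tau_max - tau_arm = 289 - 63.9514 = 225.0486
m_payload = tau_payload / (g*L) = 225.0486 / (9.81*1.59) = 14.4281

14.4281 kg


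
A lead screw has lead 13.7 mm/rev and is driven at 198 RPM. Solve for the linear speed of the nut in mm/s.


v = lead * (RPM/60) = 13.7*198/60 = 45.2100

45.2100 mm/s


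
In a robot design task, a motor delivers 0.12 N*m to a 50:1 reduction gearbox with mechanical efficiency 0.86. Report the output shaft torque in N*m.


tau_out = tau_in * N * eta = 0.12 * 50 * 0.86 = 5.1600

5.1600 N*m


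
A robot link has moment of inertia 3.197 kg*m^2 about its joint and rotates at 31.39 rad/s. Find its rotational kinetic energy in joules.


KE = (1/2)*I*omega^2 = 0.5*3.197*31.39^2 = 1575.0534

1575.0534 J


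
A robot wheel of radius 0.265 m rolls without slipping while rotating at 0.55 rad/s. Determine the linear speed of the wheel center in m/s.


v = omega * r = 0.55 * 0.265 = 0.1458

0.1458 m/s


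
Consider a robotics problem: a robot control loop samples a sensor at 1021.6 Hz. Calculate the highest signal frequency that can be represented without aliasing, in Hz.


f_max = f_s/2 = 1021.6/2 = 510.8000

510.8000 Hz


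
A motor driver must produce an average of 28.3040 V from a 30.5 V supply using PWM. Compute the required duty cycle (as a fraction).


D = V_avg/V_supply = 28.3040/30.5 = 0.9280

0.9280


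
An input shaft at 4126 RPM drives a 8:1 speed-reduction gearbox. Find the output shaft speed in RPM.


omega_out = omega_in / N = 4126 / 8 = 515.7500

515.7500 RPM


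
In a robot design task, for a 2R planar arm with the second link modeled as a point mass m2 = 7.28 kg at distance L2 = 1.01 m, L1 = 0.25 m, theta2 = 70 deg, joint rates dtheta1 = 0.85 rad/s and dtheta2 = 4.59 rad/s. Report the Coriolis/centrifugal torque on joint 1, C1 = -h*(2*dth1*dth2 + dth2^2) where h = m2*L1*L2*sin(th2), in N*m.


h = m2*L1*L2*sin(th2) = 7.28*0.25*1.01*sin(70 deg) = 1.727343
C1 = -h*(2*0.85*4.59 + 4.59^2) = -1.727343*28.8711 = -49.8703

-49.8703 N*m


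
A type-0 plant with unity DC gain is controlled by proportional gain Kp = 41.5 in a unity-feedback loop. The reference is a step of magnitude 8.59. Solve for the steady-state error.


e_ss = R/(1 + Kp) = 8.59/(1 + 41.5) = 8.59/42.5000 = 0.2021

0.2021


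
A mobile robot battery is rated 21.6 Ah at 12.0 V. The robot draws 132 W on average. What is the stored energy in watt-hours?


E = capacity * V = 21.6*12.0 = 259.2000

259.2000 Wh


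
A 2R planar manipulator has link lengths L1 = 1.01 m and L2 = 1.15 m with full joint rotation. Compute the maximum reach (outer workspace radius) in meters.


r_max = L1 + L2 = 1.01 + 1.15 = 2.1600

2.1600 m


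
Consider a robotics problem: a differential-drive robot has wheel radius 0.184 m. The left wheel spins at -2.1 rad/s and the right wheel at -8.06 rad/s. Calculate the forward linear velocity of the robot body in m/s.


v = r*(wR + wL)/2 = 0.184*(-8.06 + -2.1)/2 = -0.9347

-0.9347 m/s


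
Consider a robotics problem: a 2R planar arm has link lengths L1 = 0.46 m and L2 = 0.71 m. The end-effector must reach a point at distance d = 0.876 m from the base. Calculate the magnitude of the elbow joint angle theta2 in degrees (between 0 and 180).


cos(th2) = (d^2 - L1^2 - L2^2)/(2*L1*L2) = (0.876^2 - 0.46^2 - 0.71^2)/(2*0.46*0.71) = 0.07911206
th2 = acos(0.07911206) = 85.4625 deg

85.4625 degrees


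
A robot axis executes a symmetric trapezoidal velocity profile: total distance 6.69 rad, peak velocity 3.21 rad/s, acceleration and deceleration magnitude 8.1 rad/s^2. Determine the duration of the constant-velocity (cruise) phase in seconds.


t_acc = v/a = 0.396296 s, d_acc = v^2/(2a) = 0.636056 rad each
d_cruise = 6.69 - 2*0.636056 = 5.417888 rad
t_cruise = d_cruise/v = 5.417888/3.21 = 1.6878

1.6878 s


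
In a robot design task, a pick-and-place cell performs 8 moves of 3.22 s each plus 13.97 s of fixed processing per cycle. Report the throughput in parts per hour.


T_cycle = 8*3.22 + 13.97 = 39.7300 s
rate = 3600/T = 90.6116

90.6116 parts/hour


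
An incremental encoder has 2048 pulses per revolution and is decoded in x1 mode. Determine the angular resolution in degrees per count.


resolution = 360 / (PPR * 1) = 360 / 2048 = 0.1758

0.1758 degrees


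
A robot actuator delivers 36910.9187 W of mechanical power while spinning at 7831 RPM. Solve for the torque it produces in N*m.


omega = 7831 * 2*pi/60 = 820.060402 rad/s
tau = P / omega = 36910.9187 / 820.060402 = 45.0100

45.0100 N*m


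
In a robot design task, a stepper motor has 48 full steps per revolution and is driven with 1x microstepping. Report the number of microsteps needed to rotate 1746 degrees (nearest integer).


step_size = 360/(48*1) = 360/48 = 7.500000 deg
n = 1746/(360/48) = 1746*48/360 = 232.8000 -> 233

233 steps


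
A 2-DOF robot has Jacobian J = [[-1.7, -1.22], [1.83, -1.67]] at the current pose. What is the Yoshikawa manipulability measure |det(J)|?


det(J) = -1.7*-1.67 - (-1.22)*(1.83) = 5.0716
|det(J)| = 5.0716

5.0716


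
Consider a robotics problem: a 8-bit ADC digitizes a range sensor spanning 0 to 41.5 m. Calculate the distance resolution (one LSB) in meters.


res = range / 2^n = 41.5/2^8 = 41.5/256 = 0.1621

0.1621 m
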